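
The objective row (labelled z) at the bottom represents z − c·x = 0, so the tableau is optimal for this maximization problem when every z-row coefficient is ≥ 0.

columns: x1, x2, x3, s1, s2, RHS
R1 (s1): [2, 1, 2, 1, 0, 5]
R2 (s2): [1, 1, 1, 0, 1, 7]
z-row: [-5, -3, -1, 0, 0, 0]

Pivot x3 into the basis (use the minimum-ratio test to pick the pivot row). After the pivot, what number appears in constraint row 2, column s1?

-1/2

Ratio test on column x3 — row 1: 5/2 = 5/2; row 2: 7/1 = 7. Minimum is 5/2 at row 1 (s1 leaves); pivot element 2.
Divide row 1 by 2; eliminate column x3 from the other rows.
Row 2 update in column s1: 0 − 1·(1/2) = -1/2.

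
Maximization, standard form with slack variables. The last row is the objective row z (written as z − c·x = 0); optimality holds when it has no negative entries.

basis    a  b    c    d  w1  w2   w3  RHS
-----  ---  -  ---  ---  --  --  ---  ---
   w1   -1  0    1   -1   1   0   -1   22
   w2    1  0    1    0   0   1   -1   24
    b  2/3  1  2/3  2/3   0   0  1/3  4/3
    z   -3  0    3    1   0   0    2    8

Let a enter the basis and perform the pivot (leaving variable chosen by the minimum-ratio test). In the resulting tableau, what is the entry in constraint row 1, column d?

Ratio test on column a — row 1: entry -1 ≤ 0; row 2: 24/1 = 24; row 3: (4/3)/(2/3) = 2. Minimum is 2 at row 3 (b leaves); pivot element 2/3.
Divide row 3 by 2/3; eliminate column a from the other rows.
Row 1 update in column d: -1 − (-1)·1 = 0.

0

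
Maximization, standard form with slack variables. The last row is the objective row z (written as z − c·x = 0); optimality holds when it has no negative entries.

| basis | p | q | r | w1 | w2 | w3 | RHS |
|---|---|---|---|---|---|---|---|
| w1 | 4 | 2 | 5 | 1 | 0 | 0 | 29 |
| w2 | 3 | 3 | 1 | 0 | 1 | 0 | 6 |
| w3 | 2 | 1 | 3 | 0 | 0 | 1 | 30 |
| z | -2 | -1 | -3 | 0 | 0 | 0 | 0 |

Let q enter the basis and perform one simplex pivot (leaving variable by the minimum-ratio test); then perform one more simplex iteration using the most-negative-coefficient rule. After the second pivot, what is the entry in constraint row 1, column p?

Ratio test on column q — row 1: 29/2 = 29/2; row 2: 6/3 = 2; row 3: 30/1 = 30. Minimum is 2 at row 2 (w2 leaves); pivot element 3.
Divide row 2 by 3; eliminate column q from the other rows.
Second iteration: most negative z-row entry is -8/3 in column r, so r enters.
Ratio test on column r — row 1: 25/(13/3) = 75/13; row 2: 2/(1/3) = 6; row 3: 28/(8/3) = 21/2. Minimum is 75/13 at row 1 (w1 leaves); pivot element 13/3.
Divide row 1 by 13/3; eliminate column r from the other rows.
After both pivots, the entry at constraint row 1, column p is 6/13.

6/13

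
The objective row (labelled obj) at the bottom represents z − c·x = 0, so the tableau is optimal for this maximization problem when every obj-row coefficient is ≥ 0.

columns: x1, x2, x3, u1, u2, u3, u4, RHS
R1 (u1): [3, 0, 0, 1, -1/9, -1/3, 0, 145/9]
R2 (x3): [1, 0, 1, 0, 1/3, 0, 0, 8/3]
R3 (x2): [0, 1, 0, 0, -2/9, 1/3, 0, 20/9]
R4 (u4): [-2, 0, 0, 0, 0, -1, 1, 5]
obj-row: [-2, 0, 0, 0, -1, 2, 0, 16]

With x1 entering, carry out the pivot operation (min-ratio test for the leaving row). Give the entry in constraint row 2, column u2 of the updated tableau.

Ratio test on column x1 — row 1: (145/9)/3 = 145/27; row 2: (8/3)/1 = 8/3; row 3: entry 0 ≤ 0; row 4: entry -2 ≤ 0. Minimum is 8/3 at row 2 (x3 leaves); pivot element 1.
Divide row 2 by 1; eliminate column x1 from the other rows.
In the new row 2, the u2 entry is the old entry divided by the pivot: (1/3)/1 = 1/3.

1/3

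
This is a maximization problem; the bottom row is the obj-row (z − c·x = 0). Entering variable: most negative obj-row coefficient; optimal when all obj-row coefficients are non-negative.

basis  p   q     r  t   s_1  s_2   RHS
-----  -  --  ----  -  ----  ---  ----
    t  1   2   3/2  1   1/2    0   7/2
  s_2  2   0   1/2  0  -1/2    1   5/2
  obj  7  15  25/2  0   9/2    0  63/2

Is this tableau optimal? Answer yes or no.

yes

Every obj-row coefficient is ≥ 0, so the tableau is optimal.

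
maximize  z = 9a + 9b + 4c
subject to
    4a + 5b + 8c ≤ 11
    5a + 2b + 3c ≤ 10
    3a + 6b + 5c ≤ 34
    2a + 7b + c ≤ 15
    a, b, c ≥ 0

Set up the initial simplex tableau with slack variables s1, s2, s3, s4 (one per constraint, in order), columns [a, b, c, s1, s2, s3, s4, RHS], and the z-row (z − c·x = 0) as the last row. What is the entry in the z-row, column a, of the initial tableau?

The z-row carries the negated objective coefficients: the a entry is -9.

-9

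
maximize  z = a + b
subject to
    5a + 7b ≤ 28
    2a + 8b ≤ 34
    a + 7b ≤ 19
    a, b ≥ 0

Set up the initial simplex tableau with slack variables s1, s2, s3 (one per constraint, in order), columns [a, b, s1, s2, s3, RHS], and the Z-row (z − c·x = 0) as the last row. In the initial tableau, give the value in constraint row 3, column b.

Constraint 3 has coefficient 7 on b.

7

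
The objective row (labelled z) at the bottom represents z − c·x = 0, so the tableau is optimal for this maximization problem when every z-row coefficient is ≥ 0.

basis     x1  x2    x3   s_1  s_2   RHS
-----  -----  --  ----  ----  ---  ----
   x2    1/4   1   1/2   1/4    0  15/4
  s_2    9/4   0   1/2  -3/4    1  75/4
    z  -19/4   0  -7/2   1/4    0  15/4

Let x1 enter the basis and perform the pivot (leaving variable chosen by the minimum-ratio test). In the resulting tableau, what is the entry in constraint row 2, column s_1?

-1/3

Ratio test on column x1 — row 1: (15/4)/(1/4) = 15; row 2: (75/4)/(9/4) = 25/3. Minimum is 25/3 at row 2 (s_2 leaves); pivot element 9/4.
Divide row 2 by 9/4; eliminate column x1 from the other rows.
In the new row 2, the s_1 entry is the old entry divided by the pivot: (-3/4)/(9/4) = -1/3.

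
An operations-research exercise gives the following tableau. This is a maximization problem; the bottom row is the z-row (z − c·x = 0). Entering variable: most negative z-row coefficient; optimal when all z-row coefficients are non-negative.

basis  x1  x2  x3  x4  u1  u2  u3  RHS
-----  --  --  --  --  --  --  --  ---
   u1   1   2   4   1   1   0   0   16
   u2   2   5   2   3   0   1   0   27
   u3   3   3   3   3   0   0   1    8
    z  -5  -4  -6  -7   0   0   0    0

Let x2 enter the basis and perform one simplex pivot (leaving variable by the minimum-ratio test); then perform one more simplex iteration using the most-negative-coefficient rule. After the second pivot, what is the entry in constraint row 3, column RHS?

Ratio test on column x2 — row 1: 16/2 = 8; row 2: 27/5 = 27/5; row 3: 8/3 = 8/3. Minimum is 8/3 at row 3 (u3 leaves); pivot element 3.
Divide row 3 by 3; eliminate column x2 from the other rows.
Second iteration: most negative z-row entry is -3 in column x4, so x4 enters.
Ratio test on column x4 — row 1: entry -1 ≤ 0; row 2: entry -2 ≤ 0; row 3: (8/3)/1 = 8/3. Minimum is 8/3 at row 3 (x2 leaves); pivot element 1.
Divide row 3 by 1; eliminate column x4 from the other rows.
After both pivots, the entry at constraint row 3, column RHS is 8/3.

8/3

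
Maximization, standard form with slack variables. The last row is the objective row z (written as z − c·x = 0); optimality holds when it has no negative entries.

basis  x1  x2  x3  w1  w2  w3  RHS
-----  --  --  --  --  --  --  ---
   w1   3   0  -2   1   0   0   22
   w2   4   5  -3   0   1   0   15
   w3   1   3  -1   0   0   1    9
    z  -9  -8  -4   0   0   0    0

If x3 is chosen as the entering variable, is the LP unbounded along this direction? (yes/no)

Every constraint-row entry in column x3 is ≤ 0, so increasing x3 is unbounded.

yes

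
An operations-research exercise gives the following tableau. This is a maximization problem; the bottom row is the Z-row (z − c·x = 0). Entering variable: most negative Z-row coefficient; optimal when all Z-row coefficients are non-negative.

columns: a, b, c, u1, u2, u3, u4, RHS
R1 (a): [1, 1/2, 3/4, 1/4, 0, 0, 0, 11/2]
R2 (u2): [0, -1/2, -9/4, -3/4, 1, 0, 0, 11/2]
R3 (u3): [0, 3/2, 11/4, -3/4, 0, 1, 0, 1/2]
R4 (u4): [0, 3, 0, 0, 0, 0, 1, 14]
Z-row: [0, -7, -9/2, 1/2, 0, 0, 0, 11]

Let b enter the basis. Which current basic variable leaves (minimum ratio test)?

u3

Column b entries and ratios — a: (11/2)/(1/2) = 11; u2: -1/2 ≤ 0, skip; u3: (1/2)/(3/2) = 1/3; u4: 14/3 = 14/3.
Smallest ratio is 1/3 in the row of u3, so u3 leaves.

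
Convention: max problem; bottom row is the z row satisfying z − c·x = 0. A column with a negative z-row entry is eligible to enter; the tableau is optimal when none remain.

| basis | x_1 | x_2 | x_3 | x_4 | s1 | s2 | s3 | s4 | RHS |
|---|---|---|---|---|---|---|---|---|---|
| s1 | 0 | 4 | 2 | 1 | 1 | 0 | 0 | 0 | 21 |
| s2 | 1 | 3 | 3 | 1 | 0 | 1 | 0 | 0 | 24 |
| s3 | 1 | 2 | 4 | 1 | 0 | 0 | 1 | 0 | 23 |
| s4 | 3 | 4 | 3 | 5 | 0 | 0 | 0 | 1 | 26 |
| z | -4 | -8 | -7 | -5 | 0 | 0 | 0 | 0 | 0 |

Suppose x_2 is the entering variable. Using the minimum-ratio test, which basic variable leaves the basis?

s1

Column x_2 entries and ratios — s1: 21/4 = 21/4; s2: 24/3 = 8; s3: 23/2 = 23/2; s4: 26/4 = 13/2.
Smallest ratio is 21/4 in the row of s1, so s1 leaves.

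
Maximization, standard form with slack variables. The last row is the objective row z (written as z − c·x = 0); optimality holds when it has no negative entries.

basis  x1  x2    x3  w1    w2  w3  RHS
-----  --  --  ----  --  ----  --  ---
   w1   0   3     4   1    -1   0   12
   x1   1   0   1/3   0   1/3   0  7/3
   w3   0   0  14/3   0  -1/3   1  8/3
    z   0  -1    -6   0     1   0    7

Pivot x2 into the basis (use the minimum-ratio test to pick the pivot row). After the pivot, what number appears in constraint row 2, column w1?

0

Ratio test on column x2 — row 1: 12/3 = 4; row 2: entry 0 ≤ 0; row 3: entry 0 ≤ 0. Minimum is 4 at row 1 (w1 leaves); pivot element 3.
Divide row 1 by 3; eliminate column x2 from the other rows.
Row 2 update in column w1: 0 − 0·(1/3) = 0.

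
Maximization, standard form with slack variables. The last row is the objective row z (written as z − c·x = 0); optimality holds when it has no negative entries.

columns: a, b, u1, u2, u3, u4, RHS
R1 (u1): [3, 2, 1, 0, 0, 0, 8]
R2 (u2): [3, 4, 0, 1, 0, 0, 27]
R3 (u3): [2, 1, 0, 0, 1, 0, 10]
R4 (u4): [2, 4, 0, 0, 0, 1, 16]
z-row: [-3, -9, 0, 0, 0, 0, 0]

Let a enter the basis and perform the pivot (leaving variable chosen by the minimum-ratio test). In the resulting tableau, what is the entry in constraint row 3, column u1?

-2/3

Ratio test on column a — row 1: 8/3 = 8/3; row 2: 27/3 = 9; row 3: 10/2 = 5; row 4: 16/2 = 8. Minimum is 8/3 at row 1 (u1 leaves); pivot element 3.
Divide row 1 by 3; eliminate column a from the other rows.
Row 3 update in column u1: 0 − 2·(1/3) = -2/3.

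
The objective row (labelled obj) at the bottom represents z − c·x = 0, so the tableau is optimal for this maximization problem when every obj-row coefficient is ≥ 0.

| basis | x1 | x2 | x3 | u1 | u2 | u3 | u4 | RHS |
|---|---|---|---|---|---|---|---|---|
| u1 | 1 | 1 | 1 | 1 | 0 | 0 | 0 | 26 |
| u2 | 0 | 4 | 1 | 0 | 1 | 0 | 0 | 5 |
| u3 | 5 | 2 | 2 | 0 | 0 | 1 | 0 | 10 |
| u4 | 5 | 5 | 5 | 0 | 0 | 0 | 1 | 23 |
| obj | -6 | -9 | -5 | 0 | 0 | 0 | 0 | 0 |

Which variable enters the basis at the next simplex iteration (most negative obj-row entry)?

Negative obj-row entries: x1: -6, x2: -9, x3: -5.
The most negative is -9 in column x2, so x2 enters.

x2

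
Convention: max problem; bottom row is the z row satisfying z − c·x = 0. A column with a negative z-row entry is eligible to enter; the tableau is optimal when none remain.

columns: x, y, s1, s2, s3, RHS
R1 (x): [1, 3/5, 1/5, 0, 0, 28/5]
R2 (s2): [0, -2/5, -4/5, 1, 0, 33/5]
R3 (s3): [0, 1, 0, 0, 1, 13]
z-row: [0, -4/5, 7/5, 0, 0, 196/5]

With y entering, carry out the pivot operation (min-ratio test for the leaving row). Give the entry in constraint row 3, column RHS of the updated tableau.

11/3

Ratio test on column y — row 1: (28/5)/(3/5) = 28/3; row 2: entry -2/5 ≤ 0; row 3: 13/1 = 13. Minimum is 28/3 at row 1 (x leaves); pivot element 3/5.
Divide row 1 by 3/5; eliminate column y from the other rows.
Row 3 update in column RHS: 13 − 1·(28/3) = 11/3.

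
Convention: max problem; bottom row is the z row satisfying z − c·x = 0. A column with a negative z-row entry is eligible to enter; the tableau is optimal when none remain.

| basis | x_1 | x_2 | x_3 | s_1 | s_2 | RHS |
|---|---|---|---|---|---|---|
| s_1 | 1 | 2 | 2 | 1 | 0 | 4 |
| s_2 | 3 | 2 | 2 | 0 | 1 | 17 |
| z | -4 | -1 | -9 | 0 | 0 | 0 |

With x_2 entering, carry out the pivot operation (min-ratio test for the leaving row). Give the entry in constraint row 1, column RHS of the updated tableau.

Ratio test on column x_2 — row 1: 4/2 = 2; row 2: 17/2 = 17/2. Minimum is 2 at row 1 (s_1 leaves); pivot element 2.
Divide row 1 by 2; eliminate column x_2 from the other rows.
In the new row 1, the RHS entry is the old entry divided by the pivot: 4/2 = 2.

2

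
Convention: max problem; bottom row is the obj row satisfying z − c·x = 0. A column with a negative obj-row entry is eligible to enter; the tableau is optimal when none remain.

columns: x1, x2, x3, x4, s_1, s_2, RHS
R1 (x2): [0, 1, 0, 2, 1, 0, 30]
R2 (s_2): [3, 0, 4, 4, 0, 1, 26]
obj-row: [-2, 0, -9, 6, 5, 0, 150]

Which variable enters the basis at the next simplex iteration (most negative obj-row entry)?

Negative obj-row entries: x1: -2, x3: -9.
The most negative is -9 in column x3, so x3 enters.

x3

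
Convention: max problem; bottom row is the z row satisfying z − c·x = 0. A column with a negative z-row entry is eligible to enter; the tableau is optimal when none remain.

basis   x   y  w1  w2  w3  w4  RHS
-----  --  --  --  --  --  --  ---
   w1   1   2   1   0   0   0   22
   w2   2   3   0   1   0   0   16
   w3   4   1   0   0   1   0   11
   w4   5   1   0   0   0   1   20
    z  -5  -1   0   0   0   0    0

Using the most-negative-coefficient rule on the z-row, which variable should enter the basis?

x

Negative z-row entries: x: -5, y: -1.
The most negative is -5 in column x, so x enters.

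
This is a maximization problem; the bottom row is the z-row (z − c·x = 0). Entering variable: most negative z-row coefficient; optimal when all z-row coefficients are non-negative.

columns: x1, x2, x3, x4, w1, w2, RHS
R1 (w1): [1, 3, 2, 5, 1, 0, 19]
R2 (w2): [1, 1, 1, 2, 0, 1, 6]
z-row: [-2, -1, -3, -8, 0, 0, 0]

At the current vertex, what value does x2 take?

x2 is not in the basis, so in the current basic feasible solution x2 = 0.

0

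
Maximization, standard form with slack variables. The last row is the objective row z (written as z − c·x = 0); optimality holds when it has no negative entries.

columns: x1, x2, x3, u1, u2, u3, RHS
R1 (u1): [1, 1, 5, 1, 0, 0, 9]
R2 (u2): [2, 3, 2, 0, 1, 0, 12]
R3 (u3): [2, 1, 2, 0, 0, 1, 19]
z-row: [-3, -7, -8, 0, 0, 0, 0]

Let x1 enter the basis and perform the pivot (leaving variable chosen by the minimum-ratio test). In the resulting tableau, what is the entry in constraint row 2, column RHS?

6

Ratio test on column x1 — row 1: 9/1 = 9; row 2: 12/2 = 6; row 3: 19/2 = 19/2. Minimum is 6 at row 2 (u2 leaves); pivot element 2.
Divide row 2 by 2; eliminate column x1 from the other rows.
In the new row 2, the RHS entry is the old entry divided by the pivot: 12/2 = 6.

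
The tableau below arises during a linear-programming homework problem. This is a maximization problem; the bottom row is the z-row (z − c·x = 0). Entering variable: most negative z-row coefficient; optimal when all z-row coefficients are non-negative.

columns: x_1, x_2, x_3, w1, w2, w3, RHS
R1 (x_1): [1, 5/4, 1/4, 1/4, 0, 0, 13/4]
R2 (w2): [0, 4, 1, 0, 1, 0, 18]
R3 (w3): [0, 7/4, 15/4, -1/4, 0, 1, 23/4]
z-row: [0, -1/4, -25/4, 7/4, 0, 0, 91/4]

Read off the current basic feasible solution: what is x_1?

x_1 is basic (row 1); its value is the RHS of that row, 13/4.

13/4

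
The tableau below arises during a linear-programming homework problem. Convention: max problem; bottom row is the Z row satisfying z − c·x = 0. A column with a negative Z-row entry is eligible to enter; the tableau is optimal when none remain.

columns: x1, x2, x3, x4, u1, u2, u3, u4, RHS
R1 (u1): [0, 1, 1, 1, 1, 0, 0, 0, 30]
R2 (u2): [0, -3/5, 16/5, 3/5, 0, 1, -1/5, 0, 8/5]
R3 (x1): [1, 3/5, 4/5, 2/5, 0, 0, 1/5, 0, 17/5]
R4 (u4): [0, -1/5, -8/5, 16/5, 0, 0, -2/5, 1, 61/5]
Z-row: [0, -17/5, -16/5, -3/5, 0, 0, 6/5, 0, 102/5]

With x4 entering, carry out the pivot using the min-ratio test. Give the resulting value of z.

Ratio test on column x4 — row 1: 30/1 = 30; row 2: (8/5)/(3/5) = 8/3; row 3: (17/5)/(2/5) = 17/2; row 4: (61/5)/(16/5) = 61/16. Minimum is 8/3 at row 2 (u2 leaves); pivot element 3/5.
Pivot on row 2; the Z-row RHS becomes 102/5 − (-3/5)·(8/3) = 22.

22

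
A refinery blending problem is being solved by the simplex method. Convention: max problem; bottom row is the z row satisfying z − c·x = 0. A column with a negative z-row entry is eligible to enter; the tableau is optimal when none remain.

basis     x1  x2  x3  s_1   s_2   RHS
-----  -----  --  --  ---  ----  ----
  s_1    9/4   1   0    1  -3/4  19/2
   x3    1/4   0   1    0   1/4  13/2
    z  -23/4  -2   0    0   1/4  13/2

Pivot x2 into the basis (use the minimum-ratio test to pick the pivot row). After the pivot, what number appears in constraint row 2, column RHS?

Ratio test on column x2 — row 1: (19/2)/1 = 19/2; row 2: entry 0 ≤ 0. Minimum is 19/2 at row 1 (s_1 leaves); pivot element 1.
Divide row 1 by 1; eliminate column x2 from the other rows.
Row 2 update in column RHS: 13/2 − 0·(19/2) = 13/2.

13/2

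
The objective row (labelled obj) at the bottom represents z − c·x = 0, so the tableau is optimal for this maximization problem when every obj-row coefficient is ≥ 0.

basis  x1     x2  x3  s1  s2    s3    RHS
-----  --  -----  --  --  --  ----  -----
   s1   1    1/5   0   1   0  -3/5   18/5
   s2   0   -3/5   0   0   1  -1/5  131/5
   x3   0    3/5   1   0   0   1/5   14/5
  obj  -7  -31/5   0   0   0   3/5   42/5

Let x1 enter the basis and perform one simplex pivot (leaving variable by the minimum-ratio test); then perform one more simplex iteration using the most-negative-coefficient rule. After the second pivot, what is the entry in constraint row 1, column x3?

-1/3

Ratio test on column x1 — row 1: (18/5)/1 = 18/5; row 2: entry 0 ≤ 0; row 3: entry 0 ≤ 0. Minimum is 18/5 at row 1 (s1 leaves); pivot element 1.
Divide row 1 by 1; eliminate column x1 from the other rows.
Second iteration: most negative obj-row entry is -24/5 in column x2, so x2 enters.
Ratio test on column x2 — row 1: (18/5)/(1/5) = 18; row 2: entry -3/5 ≤ 0; row 3: (14/5)/(3/5) = 14/3. Minimum is 14/3 at row 3 (x3 leaves); pivot element 3/5.
Divide row 3 by 3/5; eliminate column x2 from the other rows.
After both pivots, the entry at constraint row 1, column x3 is -1/3.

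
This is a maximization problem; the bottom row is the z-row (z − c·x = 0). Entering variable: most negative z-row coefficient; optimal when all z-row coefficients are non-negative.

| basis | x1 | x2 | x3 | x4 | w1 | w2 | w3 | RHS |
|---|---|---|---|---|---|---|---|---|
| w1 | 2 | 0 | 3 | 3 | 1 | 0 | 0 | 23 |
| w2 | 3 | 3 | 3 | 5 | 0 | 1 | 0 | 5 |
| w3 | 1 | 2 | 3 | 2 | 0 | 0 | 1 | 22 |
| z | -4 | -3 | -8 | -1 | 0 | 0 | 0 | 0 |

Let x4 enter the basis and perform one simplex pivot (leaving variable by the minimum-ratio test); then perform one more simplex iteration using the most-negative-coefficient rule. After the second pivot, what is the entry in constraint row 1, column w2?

-1

Ratio test on column x4 — row 1: 23/3 = 23/3; row 2: 5/5 = 1; row 3: 22/2 = 11. Minimum is 1 at row 2 (w2 leaves); pivot element 5.
Divide row 2 by 5; eliminate column x4 from the other rows.
Second iteration: most negative z-row entry is -37/5 in column x3, so x3 enters.
Ratio test on column x3 — row 1: 20/(6/5) = 50/3; row 2: 1/(3/5) = 5/3; row 3: 20/(9/5) = 100/9. Minimum is 5/3 at row 2 (x4 leaves); pivot element 3/5.
Divide row 2 by 3/5; eliminate column x3 from the other rows.
After both pivots, the entry at constraint row 1, column w2 is -1.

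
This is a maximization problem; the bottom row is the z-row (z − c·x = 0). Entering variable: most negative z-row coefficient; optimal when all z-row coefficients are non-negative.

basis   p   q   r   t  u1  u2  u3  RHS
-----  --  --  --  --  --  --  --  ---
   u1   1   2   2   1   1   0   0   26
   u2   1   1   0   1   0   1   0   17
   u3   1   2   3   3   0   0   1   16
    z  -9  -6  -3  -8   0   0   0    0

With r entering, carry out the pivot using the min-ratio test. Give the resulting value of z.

16

Ratio test on column r — row 1: 26/2 = 13; row 2: entry 0 ≤ 0; row 3: 16/3 = 16/3. Minimum is 16/3 at row 3 (u3 leaves); pivot element 3.
Pivot on row 3; the z-row RHS becomes 0 − (-3)·(16/3) = 16.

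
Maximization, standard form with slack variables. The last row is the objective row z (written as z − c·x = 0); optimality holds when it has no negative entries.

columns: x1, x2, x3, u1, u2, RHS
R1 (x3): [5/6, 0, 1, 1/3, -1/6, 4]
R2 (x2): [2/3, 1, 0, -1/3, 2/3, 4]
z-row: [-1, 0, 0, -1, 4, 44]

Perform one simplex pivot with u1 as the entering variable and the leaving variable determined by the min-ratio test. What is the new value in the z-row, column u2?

7/2

Ratio test on column u1 — row 1: 4/(1/3) = 12; row 2: entry -1/3 ≤ 0. Minimum is 12 at row 1 (x3 leaves); pivot element 1/3.
Divide row 1 by 1/3; eliminate column u1 from the other rows.
z-row update in column u2: 4 − (-1)·(-1/2) = 7/2.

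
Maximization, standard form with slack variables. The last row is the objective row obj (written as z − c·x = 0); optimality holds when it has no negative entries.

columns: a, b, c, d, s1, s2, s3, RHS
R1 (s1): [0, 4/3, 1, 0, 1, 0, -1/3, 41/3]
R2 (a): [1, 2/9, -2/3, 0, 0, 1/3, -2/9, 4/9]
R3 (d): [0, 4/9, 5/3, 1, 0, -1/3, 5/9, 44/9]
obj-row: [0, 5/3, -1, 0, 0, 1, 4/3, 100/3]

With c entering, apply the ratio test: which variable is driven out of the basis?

d

Column c entries and ratios — s1: (41/3)/1 = 41/3; a: -2/3 ≤ 0, skip; d: (44/9)/(5/3) = 44/15.
Smallest ratio is 44/15 in the row of d, so d leaves.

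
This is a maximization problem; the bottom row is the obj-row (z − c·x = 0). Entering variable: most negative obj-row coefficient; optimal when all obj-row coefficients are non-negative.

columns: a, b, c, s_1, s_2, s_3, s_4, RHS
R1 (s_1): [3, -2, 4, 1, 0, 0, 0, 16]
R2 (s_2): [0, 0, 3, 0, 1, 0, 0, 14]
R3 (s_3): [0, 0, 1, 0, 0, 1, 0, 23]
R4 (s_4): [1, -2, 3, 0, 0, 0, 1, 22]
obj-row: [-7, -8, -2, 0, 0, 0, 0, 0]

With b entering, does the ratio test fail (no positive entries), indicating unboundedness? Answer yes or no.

yes

Every constraint-row entry in column b is ≤ 0, so increasing b is unbounded.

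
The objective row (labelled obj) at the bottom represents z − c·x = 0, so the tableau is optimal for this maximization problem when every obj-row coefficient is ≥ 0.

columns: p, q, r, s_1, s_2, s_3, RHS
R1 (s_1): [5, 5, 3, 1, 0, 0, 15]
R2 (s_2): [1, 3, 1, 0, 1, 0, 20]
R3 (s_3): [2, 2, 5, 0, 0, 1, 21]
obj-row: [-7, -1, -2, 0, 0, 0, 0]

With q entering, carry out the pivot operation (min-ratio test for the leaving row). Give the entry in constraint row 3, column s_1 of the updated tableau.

Ratio test on column q — row 1: 15/5 = 3; row 2: 20/3 = 20/3; row 3: 21/2 = 21/2. Minimum is 3 at row 1 (s_1 leaves); pivot element 5.
Divide row 1 by 5; eliminate column q from the other rows.
Row 3 update in column s_1: 0 − 2·(1/5) = -2/5.

-2/5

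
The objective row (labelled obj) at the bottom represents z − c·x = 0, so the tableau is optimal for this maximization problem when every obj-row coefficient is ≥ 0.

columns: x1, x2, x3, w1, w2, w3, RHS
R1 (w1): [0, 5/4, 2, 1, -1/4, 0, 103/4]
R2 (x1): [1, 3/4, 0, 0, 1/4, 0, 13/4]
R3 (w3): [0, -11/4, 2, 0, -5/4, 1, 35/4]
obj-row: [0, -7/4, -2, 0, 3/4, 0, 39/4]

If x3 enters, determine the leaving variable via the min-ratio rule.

Column x3 entries and ratios — w1: (103/4)/2 = 103/8; x1: 0 ≤ 0, skip; w3: (35/4)/2 = 35/8.
Smallest ratio is 35/8 in the row of w3, so w3 leaves.

w3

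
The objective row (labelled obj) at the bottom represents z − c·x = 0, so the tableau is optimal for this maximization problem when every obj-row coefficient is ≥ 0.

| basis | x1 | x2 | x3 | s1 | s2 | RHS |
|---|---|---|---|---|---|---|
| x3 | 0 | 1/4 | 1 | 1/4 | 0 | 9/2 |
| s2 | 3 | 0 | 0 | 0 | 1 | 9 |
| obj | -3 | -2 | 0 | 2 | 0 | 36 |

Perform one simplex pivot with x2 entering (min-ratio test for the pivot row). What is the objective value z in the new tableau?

Ratio test on column x2 — row 1: (9/2)/(1/4) = 18; row 2: entry 0 ≤ 0. Minimum is 18 at row 1 (x3 leaves); pivot element 1/4.
Pivot on row 1; the obj-row RHS becomes 36 − (-2)·18 = 72.

72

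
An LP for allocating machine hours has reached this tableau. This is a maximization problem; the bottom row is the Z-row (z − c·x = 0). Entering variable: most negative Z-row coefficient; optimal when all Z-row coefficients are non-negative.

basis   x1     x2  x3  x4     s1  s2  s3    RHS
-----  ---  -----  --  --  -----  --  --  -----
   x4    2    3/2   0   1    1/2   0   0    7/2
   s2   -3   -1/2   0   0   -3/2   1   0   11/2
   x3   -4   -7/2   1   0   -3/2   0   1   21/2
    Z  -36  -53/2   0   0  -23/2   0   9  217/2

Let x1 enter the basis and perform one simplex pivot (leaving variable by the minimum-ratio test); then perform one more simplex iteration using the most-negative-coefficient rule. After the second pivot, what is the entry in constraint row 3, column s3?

Ratio test on column x1 — row 1: (7/2)/2 = 7/4; row 2: entry -3 ≤ 0; row 3: entry -4 ≤ 0. Minimum is 7/4 at row 1 (x4 leaves); pivot element 2.
Divide row 1 by 2; eliminate column x1 from the other rows.
Second iteration: most negative Z-row entry is -5/2 in column s1, so s1 enters.
Ratio test on column s1 — row 1: (7/4)/(1/4) = 7; row 2: entry -3/4 ≤ 0; row 3: entry -1/2 ≤ 0. Minimum is 7 at row 1 (x1 leaves); pivot element 1/4.
Divide row 1 by 1/4; eliminate column s1 from the other rows.
After both pivots, the entry at constraint row 3, column s3 is 1.

1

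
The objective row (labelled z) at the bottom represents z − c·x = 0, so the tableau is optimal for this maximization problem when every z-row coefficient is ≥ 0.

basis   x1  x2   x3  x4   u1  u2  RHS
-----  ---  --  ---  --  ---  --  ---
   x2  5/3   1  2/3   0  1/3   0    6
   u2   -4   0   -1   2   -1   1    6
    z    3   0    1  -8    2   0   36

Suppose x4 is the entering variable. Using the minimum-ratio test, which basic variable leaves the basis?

Column x4 entries and ratios — x2: 0 ≤ 0, skip; u2: 6/2 = 3.
Smallest ratio is 3 in the row of u2, so u2 leaves.

u2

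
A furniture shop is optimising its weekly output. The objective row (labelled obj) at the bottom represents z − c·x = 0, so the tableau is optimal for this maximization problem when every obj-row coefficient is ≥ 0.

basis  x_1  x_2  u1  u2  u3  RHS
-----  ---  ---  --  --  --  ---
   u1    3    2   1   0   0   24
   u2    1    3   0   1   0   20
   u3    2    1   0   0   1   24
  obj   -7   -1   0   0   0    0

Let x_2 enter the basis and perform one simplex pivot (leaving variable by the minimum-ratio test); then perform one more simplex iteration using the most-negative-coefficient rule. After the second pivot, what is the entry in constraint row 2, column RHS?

36/7

Ratio test on column x_2 — row 1: 24/2 = 12; row 2: 20/3 = 20/3; row 3: 24/1 = 24. Minimum is 20/3 at row 2 (u2 leaves); pivot element 3.
Divide row 2 by 3; eliminate column x_2 from the other rows.
Second iteration: most negative obj-row entry is -20/3 in column x_1, so x_1 enters.
Ratio test on column x_1 — row 1: (32/3)/(7/3) = 32/7; row 2: (20/3)/(1/3) = 20; row 3: (52/3)/(5/3) = 52/5. Minimum is 32/7 at row 1 (u1 leaves); pivot element 7/3.
Divide row 1 by 7/3; eliminate column x_1 from the other rows.
After both pivots, the entry at constraint row 2, column RHS is 36/7.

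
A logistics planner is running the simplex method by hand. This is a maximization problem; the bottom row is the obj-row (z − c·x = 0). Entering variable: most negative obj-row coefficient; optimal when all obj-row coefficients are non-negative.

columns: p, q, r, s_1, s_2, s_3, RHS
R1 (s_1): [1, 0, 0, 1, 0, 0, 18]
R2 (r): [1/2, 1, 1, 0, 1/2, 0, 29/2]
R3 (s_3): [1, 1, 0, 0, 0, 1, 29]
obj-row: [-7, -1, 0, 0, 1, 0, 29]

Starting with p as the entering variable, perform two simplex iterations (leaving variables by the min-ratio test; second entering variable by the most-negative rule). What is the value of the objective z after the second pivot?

321/2

Ratio test on column p — row 1: 18/1 = 18; row 2: (29/2)/(1/2) = 29; row 3: 29/1 = 29. Minimum is 18 at row 1 (s_1 leaves); pivot element 1.
Pivot on row 1; the obj-row RHS becomes 29 − (-7)·18 = 155.
Next entering variable (most negative obj-row entry -1): q.
Ratio test on column q — row 1: entry 0 ≤ 0; row 2: (11/2)/1 = 11/2; row 3: 11/1 = 11. Minimum is 11/2 at row 2 (r leaves); pivot element 1.
After the second pivot the obj-row RHS is 155 − (-1)·(11/2) = 321/2.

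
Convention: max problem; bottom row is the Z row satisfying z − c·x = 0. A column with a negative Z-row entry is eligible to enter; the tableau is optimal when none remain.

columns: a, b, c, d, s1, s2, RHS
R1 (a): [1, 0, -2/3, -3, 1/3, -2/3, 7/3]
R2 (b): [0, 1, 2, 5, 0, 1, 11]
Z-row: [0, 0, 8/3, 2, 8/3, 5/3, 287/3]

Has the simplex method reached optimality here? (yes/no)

yes

Every Z-row coefficient is ≥ 0, so the tableau is optimal.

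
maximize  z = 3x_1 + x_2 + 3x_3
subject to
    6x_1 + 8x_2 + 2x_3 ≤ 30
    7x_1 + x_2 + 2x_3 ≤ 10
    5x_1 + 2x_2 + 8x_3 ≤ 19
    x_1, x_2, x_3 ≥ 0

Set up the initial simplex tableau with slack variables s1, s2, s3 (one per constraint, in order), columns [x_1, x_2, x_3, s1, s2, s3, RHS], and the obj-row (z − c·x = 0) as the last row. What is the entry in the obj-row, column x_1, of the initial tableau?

The obj-row carries the negated objective coefficients: the x_1 entry is -3.

-3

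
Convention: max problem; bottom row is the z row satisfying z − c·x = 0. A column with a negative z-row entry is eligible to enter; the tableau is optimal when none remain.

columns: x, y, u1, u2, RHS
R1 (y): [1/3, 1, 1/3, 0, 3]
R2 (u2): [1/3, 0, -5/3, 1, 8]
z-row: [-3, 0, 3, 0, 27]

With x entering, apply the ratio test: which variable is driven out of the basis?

y

Column x entries and ratios — y: 3/(1/3) = 9; u2: 8/(1/3) = 24.
Smallest ratio is 9 in the row of y, so y leaves.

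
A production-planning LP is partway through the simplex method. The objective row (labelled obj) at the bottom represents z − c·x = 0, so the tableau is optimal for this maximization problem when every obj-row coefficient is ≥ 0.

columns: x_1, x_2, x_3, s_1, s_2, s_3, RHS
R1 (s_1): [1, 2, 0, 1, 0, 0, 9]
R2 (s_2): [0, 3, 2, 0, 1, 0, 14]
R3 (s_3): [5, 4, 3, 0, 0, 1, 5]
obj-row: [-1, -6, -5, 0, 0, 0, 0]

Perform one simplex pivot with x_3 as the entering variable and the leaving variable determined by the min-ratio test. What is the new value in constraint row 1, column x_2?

Ratio test on column x_3 — row 1: entry 0 ≤ 0; row 2: 14/2 = 7; row 3: 5/3 = 5/3. Minimum is 5/3 at row 3 (s_3 leaves); pivot element 3.
Divide row 3 by 3; eliminate column x_3 from the other rows.
Row 1 update in column x_2: 2 − 0·(4/3) = 2.

2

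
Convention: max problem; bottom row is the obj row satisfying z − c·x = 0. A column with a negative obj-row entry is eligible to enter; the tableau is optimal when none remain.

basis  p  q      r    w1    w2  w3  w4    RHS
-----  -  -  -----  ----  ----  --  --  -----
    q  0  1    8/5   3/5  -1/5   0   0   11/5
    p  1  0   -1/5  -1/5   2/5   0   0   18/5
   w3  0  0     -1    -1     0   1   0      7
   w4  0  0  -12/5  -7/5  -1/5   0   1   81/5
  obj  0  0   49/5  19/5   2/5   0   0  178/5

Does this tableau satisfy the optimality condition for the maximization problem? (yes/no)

yes

Every obj-row coefficient is ≥ 0, so the tableau is optimal.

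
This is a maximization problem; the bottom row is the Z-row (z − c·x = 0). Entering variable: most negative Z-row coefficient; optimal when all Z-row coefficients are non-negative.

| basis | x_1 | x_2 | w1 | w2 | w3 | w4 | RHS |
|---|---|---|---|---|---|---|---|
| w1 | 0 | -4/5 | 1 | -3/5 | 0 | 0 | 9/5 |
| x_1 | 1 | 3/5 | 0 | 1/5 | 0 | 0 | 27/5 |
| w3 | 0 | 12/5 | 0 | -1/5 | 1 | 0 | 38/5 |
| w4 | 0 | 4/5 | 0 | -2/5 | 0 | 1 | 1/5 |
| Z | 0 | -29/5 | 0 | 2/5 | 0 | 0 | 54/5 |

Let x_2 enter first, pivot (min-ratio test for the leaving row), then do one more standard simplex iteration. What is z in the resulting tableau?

119/4

Ratio test on column x_2 — row 1: entry -4/5 ≤ 0; row 2: (27/5)/(3/5) = 9; row 3: (38/5)/(12/5) = 19/6; row 4: (1/5)/(4/5) = 1/4. Minimum is 1/4 at row 4 (w4 leaves); pivot element 4/5.
Pivot on row 4; the Z-row RHS becomes 54/5 − (-29/5)·(1/4) = 49/4.
Next entering variable (most negative Z-row entry -5/2): w2.
Ratio test on column w2 — row 1: entry -1 ≤ 0; row 2: (21/4)/(1/2) = 21/2; row 3: 7/1 = 7; row 4: entry -1/2 ≤ 0. Minimum is 7 at row 3 (w3 leaves); pivot element 1.
After the second pivot the Z-row RHS is 49/4 − (-5/2)·7 = 119/4.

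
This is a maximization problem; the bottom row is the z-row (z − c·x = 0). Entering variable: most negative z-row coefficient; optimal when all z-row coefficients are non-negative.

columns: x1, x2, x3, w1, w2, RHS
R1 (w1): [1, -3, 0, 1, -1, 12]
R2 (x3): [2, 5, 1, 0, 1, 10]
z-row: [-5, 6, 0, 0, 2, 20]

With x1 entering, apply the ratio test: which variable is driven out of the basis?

Column x1 entries and ratios — w1: 12/1 = 12; x3: 10/2 = 5.
Smallest ratio is 5 in the row of x3, so x3 leaves.

x3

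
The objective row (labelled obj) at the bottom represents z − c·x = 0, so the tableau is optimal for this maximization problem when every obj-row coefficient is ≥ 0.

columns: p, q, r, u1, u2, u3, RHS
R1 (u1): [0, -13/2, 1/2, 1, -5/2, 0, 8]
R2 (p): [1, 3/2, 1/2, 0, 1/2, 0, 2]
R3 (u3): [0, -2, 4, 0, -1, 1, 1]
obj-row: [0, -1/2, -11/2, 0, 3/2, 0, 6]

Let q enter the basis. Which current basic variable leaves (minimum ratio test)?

Column q entries and ratios — u1: -13/2 ≤ 0, skip; p: 2/(3/2) = 4/3; u3: -2 ≤ 0, skip.
Smallest ratio is 4/3 in the row of p, so p leaves.

p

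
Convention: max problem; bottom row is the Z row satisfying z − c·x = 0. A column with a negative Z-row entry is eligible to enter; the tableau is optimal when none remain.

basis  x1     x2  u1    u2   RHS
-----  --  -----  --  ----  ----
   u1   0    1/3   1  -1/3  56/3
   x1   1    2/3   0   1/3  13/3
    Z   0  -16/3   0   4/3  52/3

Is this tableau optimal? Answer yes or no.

no

The Z-row has a negative entry -16/3 in column x2, so it is not optimal.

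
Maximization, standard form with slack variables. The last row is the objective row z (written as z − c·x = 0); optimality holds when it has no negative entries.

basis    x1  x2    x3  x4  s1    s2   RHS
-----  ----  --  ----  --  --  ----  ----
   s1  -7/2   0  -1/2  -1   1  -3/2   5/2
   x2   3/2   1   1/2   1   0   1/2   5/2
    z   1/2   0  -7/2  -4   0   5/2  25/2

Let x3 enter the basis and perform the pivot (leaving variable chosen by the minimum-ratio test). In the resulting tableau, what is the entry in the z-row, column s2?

6

Ratio test on column x3 — row 1: entry -1/2 ≤ 0; row 2: (5/2)/(1/2) = 5. Minimum is 5 at row 2 (x2 leaves); pivot element 1/2.
Divide row 2 by 1/2; eliminate column x3 from the other rows.
z-row update in column s2: 5/2 − (-7/2)·1 = 6.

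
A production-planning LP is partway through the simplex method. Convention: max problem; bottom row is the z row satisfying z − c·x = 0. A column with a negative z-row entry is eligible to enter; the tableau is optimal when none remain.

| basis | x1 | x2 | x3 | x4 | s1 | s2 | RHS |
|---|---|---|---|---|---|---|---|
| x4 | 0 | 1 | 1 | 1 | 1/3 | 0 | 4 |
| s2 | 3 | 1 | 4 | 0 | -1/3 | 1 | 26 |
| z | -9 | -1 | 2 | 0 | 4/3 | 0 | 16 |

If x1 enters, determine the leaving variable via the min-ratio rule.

Column x1 entries and ratios — x4: 0 ≤ 0, skip; s2: 26/3 = 26/3.
Smallest ratio is 26/3 in the row of s2, so s2 leaves.

s2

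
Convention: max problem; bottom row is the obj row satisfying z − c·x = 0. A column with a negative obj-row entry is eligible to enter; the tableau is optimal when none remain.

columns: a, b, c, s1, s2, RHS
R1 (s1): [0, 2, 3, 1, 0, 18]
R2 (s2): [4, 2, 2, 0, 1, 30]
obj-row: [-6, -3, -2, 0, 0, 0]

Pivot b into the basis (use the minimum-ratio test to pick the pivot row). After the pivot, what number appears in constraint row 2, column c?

Ratio test on column b — row 1: 18/2 = 9; row 2: 30/2 = 15. Minimum is 9 at row 1 (s1 leaves); pivot element 2.
Divide row 1 by 2; eliminate column b from the other rows.
Row 2 update in column c: 2 − 2·(3/2) = -1.

-1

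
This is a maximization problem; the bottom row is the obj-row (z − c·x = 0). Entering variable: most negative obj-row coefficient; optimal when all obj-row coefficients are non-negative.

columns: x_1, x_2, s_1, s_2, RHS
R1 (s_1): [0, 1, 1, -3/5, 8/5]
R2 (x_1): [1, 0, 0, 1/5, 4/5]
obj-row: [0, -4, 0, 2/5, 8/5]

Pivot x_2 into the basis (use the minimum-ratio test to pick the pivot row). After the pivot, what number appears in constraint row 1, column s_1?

1

Ratio test on column x_2 — row 1: (8/5)/1 = 8/5; row 2: entry 0 ≤ 0. Minimum is 8/5 at row 1 (s_1 leaves); pivot element 1.
Divide row 1 by 1; eliminate column x_2 from the other rows.
In the new row 1, the s_1 entry is the old entry divided by the pivot: 1/1 = 1.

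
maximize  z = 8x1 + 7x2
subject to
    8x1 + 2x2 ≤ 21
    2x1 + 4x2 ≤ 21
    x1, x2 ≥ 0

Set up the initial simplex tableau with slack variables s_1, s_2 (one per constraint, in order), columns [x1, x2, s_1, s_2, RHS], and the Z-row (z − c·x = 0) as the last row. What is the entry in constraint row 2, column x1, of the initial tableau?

2

Constraint 2 has coefficient 2 on x1.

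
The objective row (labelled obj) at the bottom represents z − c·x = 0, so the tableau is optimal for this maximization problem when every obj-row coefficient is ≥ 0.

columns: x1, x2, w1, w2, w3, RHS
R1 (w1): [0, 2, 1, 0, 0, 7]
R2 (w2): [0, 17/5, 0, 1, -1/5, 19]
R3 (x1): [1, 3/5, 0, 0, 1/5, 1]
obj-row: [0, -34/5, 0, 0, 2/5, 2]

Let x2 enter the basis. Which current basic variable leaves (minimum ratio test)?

x1

Column x2 entries and ratios — w1: 7/2 = 7/2; w2: 19/(17/5) = 95/17; x1: 1/(3/5) = 5/3.
Smallest ratio is 5/3 in the row of x1, so x1 leaves.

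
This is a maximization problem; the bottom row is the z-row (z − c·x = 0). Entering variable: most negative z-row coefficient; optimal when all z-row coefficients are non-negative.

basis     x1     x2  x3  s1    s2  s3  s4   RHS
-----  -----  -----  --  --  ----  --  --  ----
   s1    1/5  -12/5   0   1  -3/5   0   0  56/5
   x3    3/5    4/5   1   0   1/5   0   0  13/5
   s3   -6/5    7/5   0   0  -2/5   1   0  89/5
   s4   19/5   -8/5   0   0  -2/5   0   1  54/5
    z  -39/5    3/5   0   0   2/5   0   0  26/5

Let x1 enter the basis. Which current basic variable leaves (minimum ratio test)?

Column x1 entries and ratios — s1: (56/5)/(1/5) = 56; x3: (13/5)/(3/5) = 13/3; s3: -6/5 ≤ 0, skip; s4: (54/5)/(19/5) = 54/19.
Smallest ratio is 54/19 in the row of s4, so s4 leaves.

s4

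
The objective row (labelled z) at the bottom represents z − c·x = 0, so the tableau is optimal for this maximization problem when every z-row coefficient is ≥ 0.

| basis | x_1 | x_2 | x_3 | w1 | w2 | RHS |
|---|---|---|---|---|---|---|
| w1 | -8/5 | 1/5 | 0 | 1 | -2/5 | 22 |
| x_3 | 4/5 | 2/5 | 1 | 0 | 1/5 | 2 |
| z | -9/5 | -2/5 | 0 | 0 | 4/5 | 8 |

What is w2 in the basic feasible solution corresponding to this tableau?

0

w2 is not in the basis, so in the current basic feasible solution w2 = 0.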